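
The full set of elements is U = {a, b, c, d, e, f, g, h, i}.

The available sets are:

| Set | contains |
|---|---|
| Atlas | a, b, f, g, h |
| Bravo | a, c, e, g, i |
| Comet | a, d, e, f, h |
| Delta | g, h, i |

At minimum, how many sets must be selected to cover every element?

Take {Atlas, Bravo, Comet}. Their union is {a, b, c, d, e, f, g, h, i}, which is all 9 elements.
Only Atlas contains b, so Atlas is forced; the remaining 4 elements need at least 2 more sets (each remaining set adds at most 3) — so at least 3 sets are needed, and 3 is optimal.

3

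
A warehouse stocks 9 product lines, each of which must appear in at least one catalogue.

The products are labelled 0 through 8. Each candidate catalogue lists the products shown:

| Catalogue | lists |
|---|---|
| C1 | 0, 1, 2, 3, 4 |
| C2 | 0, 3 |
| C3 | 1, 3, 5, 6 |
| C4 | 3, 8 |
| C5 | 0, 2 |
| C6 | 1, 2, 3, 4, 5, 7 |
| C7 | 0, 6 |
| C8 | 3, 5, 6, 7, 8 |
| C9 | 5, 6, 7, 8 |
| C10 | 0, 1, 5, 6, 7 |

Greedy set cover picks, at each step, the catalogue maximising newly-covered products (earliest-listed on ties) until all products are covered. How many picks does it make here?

Greedy: pick C6 (covers 6 new) → pick C7 (covers 2 new) → pick C4 (covers 1 new). Total picks: 3.
(The true minimum cover uses only 2 catalogues, so greedy is not optimal here.)

3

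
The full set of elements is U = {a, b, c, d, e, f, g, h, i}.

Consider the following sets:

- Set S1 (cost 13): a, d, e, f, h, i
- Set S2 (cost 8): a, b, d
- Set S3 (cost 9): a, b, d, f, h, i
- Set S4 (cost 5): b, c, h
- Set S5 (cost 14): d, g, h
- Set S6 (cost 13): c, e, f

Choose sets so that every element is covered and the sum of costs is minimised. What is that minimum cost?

32

S1, S4, S5 together cover every element (S1 ∪ S4 ∪ S5 = {a, b, c, d, e, f, g, h, i}); total cost 13 + 5 + 14 = 32.
The greedy pick S3, S4, S1, S5 costs 41; no covering selection beats 32.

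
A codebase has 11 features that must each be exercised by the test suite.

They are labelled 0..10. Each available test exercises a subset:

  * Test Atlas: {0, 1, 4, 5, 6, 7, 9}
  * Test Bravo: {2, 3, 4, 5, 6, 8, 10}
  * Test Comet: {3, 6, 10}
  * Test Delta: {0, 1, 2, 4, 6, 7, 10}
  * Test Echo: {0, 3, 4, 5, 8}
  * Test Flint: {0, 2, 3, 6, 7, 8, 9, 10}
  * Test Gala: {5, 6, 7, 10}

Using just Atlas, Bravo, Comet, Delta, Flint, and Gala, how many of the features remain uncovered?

0

Union of Atlas, Bravo, Comet, Delta, Flint, Gala = {0, 1, 2, 3, 4, 5, 6, 7, 8, 9, 10} — that's every feature, so 0 are uncovered.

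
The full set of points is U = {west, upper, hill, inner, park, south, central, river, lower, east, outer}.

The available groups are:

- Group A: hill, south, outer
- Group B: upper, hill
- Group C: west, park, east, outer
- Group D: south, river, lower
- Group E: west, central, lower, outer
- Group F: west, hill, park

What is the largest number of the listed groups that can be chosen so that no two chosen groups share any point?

B, C, D are pairwise disjoint (B={upper,hill}; C={west,park,east,outer}; D={south,river,lower}).
Every remaining group overlaps one of these, and no 4 of the listed groups are pairwise disjoint, so 3 is the maximum.

3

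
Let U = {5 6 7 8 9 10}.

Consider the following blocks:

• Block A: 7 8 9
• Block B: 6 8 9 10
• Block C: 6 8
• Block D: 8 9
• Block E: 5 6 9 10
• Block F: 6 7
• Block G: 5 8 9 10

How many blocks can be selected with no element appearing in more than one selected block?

F, G are pairwise disjoint (F={6,7}; G={5,8,9,10}).
Every remaining block overlaps one of these, and no 3 of the listed blocks are pairwise disjoint, so 2 is the maximum.

2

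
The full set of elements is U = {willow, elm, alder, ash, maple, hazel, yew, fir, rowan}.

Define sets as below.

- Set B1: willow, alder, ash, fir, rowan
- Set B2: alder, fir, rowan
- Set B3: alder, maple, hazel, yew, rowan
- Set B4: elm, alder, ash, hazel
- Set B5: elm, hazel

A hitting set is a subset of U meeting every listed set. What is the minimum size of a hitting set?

Take H = {elm, alder}. Each listed set contains at least one of these, so H is a hitting set of size 2.
The sets B2, B5 are pairwise disjoint, so any hitting set needs a separate element for each — at least 2. Hence 2 is optimal.

2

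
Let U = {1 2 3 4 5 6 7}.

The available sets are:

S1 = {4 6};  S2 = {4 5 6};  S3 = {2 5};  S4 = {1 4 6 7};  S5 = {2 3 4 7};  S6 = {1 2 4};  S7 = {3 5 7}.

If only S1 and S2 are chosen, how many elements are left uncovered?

4

Union of S1, S2 = {4, 5, 6}.
Not covered: 1, 2, 3, 7 — 4 elements.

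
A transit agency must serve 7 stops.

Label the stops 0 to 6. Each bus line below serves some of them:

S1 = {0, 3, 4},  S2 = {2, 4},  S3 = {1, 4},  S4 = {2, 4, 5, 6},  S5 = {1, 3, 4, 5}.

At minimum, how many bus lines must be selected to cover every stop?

Take {S1, S4, S5}. Their union is {0, 1, 2, 3, 4, 5, 6}, which is all 7 stops.
Only S1 contains 0, so S1 is forced; the remaining 4 stops need at least 2 more bus lines (each remaining bus line adds at most 3) — so at least 3 bus lines are needed, and 3 is optimal.

3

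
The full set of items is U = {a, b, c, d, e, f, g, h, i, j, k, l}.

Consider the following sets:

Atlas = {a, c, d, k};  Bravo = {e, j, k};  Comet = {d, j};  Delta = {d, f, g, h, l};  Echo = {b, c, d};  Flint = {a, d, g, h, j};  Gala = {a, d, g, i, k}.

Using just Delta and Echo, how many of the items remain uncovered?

Union of Delta, Echo = {b, c, d, f, g, h, l}.
Not covered: a, e, i, j, k — 5 items.

5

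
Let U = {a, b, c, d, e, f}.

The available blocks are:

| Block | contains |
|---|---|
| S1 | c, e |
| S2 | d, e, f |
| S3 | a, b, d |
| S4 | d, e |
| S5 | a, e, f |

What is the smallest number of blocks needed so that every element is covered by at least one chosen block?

S1 and S2 and S3 together: S1 ∪ S2 ∪ S3 = {a, b, c, d, e, f} — every element is covered.
Only S3 contains b, so S3 is forced; the remaining 3 elements need at least 2 more blocks (each remaining block adds at most 2) — so at least 3 blocks are needed, and 3 is optimal.

3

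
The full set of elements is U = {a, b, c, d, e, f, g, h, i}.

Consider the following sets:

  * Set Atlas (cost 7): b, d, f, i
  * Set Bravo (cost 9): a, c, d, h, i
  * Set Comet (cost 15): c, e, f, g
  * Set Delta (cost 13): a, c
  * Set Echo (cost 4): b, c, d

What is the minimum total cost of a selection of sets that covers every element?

Bravo, Comet, Echo together cover every element (Bravo ∪ Comet ∪ Echo = {a, b, c, d, e, f, g, h, i}); total cost 9 + 15 + 4 = 28.
No covering selection has total cost below 28.

28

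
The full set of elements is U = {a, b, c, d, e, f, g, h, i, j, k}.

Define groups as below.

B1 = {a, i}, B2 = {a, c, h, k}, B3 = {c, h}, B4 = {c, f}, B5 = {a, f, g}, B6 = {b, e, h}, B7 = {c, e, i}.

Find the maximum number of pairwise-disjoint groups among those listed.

B1, B4, B6 are pairwise disjoint (B1={a,i}; B4={c,f}; B6={b,e,h}).
Every remaining group overlaps one of these, and no 4 of the listed groups are pairwise disjoint, so 3 is the maximum.

3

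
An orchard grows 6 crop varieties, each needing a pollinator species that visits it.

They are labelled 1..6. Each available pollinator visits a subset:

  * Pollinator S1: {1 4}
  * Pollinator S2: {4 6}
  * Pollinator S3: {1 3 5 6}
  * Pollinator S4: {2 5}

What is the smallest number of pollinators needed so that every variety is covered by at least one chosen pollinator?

Take {S1, S3, S4}. Their union is {1, 2, 3, 4, 5, 6}, which is all 6 varieties.
Only S4 contains 2, so S4 is forced; the remaining 4 varieties need at least 2 more pollinators (each remaining pollinator adds at most 3) — so at least 3 pollinators are needed, and 3 is optimal.

3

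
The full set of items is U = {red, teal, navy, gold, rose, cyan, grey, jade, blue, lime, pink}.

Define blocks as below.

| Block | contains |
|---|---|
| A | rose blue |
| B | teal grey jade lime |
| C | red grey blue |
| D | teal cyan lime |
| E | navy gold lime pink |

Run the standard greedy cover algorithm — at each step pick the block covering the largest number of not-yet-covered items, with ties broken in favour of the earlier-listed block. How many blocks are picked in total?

Greedy: pick B (covers 4 new) → pick E (covers 3 new) → pick A (covers 2 new) → pick C (covers 1 new) → pick D (covers 1 new). Total picks: 5.

5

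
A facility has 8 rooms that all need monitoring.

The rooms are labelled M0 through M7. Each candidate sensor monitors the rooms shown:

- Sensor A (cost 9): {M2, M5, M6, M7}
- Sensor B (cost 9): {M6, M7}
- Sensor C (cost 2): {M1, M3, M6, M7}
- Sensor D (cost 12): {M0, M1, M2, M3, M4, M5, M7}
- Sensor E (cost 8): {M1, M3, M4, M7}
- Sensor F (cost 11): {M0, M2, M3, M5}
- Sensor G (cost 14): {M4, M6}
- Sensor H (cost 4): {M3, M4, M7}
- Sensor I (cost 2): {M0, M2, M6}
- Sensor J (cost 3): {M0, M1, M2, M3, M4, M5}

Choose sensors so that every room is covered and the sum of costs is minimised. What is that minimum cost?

5

C, J together cover every room (C ∪ J = {M0, M1, M2, M3, M4, M5, M6, M7}); total cost 2 + 3 = 5.
No covering selection has total cost below 5.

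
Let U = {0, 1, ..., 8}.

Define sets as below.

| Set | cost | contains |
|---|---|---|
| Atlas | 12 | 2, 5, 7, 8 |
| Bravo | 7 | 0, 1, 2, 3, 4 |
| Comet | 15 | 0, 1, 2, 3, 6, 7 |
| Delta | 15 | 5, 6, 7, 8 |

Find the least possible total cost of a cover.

22

Bravo, Delta together cover every item (Bravo ∪ Delta = {0, 1, 2, 3, 4, 5, 6, 7, 8}); total cost 7 + 15 = 22.
No covering selection has total cost below 22.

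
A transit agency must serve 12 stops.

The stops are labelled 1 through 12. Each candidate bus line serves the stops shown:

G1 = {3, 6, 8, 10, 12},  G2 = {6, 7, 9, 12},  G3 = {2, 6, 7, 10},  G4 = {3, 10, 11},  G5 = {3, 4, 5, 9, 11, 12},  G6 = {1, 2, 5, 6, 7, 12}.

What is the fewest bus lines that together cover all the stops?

G1 and G5 and G6 together: G1 ∪ G5 ∪ G6 = {1, 2, 3, 4, 5, 6, 7, 8, 9, 10, 11, 12} — every stop is covered.
Only G6 contains 1, so G6 is forced; the remaining 6 stops need at least 2 more bus lines (each remaining bus line adds at most 4) — so at least 3 bus lines are needed, and 3 is optimal.

3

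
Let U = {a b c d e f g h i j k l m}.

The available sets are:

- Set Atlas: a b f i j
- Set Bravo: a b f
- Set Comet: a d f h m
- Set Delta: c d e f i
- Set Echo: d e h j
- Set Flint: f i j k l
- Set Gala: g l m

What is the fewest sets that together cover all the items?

Atlas and Delta and Echo and Flint and Gala together: Atlas ∪ Delta ∪ Echo ∪ Flint ∪ Gala = {a, b, c, d, e, f, g, h, i, j, k, l, m} — every item is covered.
No 4 of the 7 sets cover everything (all 35 combinations miss at least one item), so 5 is optimal.

5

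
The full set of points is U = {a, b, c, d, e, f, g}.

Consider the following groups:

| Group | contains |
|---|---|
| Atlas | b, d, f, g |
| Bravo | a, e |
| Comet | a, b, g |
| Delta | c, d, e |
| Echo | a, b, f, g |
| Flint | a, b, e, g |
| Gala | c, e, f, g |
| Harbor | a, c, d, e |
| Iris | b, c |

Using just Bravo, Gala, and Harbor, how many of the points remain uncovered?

1

Union of Bravo, Gala, Harbor = {a, c, d, e, f, g}.
Not covered: b — 1 point.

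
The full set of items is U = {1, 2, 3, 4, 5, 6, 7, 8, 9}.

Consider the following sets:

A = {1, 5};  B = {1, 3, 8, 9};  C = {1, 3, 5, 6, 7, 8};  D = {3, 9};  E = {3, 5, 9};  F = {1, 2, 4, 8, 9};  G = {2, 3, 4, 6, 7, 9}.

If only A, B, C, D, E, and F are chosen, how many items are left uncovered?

0

Union of A, B, C, D, E, F = {1, 2, 3, 4, 5, 6, 7, 8, 9} — that's every item, so 0 are uncovered.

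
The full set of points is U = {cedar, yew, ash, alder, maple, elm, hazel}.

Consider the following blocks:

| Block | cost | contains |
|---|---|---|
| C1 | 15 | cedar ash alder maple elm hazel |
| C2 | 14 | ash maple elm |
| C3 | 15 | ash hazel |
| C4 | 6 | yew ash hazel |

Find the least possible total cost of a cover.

21

C1, C4 together cover every point (C1 ∪ C4 = {cedar, yew, ash, alder, maple, elm, hazel}); total cost 15 + 6 = 21.
No covering selection has total cost below 21.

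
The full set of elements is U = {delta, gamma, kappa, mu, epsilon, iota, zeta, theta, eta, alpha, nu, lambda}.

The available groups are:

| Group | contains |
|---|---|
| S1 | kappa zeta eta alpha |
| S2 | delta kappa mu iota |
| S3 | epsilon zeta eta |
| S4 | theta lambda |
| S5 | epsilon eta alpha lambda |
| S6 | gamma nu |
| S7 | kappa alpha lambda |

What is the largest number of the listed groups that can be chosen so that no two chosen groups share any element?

S2, S3, S4, S6 are pairwise disjoint (S2={delta,kappa,mu,iota}; S3={epsilon,zeta,eta}; S4={theta,lambda}; S6={gamma,nu}).
Every remaining group overlaps one of these, and no 5 of the listed groups are pairwise disjoint, so 4 is the maximum.

4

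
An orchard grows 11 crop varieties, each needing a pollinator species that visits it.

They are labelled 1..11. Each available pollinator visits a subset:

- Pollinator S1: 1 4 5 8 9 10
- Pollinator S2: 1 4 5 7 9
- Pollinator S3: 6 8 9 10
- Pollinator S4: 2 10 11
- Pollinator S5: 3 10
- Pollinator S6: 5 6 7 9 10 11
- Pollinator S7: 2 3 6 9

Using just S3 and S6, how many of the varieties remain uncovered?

Union of S3, S6 = {5, 6, 7, 8, 9, 10, 11}.
Not covered: 1, 2, 3, 4 — 4 varieties.

4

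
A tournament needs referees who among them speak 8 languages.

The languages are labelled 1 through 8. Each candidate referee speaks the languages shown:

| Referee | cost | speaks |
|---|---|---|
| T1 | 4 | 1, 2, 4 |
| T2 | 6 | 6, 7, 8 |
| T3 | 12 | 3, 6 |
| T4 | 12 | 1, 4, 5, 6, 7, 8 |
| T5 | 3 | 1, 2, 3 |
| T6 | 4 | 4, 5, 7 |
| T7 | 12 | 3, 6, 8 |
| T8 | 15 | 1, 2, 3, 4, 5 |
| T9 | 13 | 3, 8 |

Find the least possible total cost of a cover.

T2, T5, T6 together cover every language (T2 ∪ T5 ∪ T6 = {1, 2, 3, 4, 5, 6, 7, 8}); total cost 6 + 3 + 4 = 13.
No covering selection has total cost below 13.

13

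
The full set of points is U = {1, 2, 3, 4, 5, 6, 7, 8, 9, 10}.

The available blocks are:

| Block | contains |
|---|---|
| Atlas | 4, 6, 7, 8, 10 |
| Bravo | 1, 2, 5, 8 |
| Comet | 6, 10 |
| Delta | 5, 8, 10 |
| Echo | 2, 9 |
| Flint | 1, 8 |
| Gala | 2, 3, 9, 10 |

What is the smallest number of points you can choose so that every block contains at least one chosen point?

3

H = {2, 8, 10} meets every block (each contains at least one member of H), and |H| = 3.
The blocks Comet, Echo, Flint are pairwise disjoint, so any hitting set needs a separate point for each — at least 3. Hence 3 is optimal.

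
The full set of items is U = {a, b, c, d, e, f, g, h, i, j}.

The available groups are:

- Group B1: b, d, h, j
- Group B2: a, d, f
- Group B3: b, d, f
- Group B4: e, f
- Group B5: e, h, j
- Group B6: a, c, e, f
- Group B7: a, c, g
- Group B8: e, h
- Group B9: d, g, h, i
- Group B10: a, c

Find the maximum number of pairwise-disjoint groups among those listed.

3

B1, B4, B7 are pairwise disjoint (B1={b,d,h,j}; B4={e,f}; B7={a,c,g}).
Every remaining group overlaps one of these, and no 4 of the listed groups are pairwise disjoint, so 3 is the maximum.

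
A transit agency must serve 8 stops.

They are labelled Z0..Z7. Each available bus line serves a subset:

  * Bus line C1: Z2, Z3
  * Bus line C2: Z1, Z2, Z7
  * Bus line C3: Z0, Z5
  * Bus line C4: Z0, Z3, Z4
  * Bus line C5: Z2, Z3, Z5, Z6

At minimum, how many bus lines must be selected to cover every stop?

3

Take {C2, C4, C5}. Their union is {Z0, Z1, Z2, Z3, Z4, Z5, Z6, Z7}, which is all 8 stops.
Only C2 contains Z1, so C2 is forced; the remaining 5 stops need at least 2 more bus lines (each remaining bus line adds at most 3) — so at least 3 bus lines are needed, and 3 is optimal.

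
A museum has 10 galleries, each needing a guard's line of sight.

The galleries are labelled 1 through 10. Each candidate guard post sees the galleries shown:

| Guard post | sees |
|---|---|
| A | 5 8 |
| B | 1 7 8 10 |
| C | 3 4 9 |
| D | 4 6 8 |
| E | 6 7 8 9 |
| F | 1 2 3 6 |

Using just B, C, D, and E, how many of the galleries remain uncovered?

Union of B, C, D, E = {1, 3, 4, 6, 7, 8, 9, 10}.
Not covered: 2, 5 — 2 galleries.

2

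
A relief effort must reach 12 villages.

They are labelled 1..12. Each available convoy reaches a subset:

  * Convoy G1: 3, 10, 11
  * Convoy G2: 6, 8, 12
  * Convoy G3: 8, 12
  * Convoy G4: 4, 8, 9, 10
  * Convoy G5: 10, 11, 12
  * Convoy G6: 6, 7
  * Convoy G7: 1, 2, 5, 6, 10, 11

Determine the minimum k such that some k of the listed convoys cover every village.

5

Take {G1, G4, G5, G6, G7}. Their union is {1, 2, 3, 4, 5, 6, 7, 8, 9, 10, 11, 12}, which is all 12 villages.
No 4 of the 7 convoys cover everything (all 35 combinations miss at least one village), so 5 is optimal.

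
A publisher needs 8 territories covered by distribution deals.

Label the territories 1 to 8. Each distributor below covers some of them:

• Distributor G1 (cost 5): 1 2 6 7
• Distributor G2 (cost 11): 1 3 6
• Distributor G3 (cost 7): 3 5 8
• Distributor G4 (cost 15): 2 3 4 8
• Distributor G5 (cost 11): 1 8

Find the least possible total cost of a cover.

G1, G3, G4 together cover every territory (G1 ∪ G3 ∪ G4 = {1, 2, 3, 4, 5, 6, 7, 8}); total cost 5 + 7 + 15 = 27.
No covering selection has total cost below 27.

27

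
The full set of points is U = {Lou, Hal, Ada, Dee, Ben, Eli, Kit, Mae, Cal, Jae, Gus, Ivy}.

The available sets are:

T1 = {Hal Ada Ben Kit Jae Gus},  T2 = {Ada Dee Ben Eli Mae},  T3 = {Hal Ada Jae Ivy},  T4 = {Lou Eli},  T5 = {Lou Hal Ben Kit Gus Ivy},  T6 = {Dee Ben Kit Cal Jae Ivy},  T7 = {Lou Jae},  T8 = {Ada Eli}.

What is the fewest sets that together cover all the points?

3

Take {T2, T5, T6}. Their union is {Lou, Hal, Ada, Dee, Ben, Eli, Kit, Mae, Cal, Jae, Gus, Ivy}, which is all 12 points.
Only T2 contains Mae, so T2 is forced; the remaining 7 points need at least 2 more sets (each remaining set adds at most 5) — so at least 3 sets are needed, and 3 is optimal.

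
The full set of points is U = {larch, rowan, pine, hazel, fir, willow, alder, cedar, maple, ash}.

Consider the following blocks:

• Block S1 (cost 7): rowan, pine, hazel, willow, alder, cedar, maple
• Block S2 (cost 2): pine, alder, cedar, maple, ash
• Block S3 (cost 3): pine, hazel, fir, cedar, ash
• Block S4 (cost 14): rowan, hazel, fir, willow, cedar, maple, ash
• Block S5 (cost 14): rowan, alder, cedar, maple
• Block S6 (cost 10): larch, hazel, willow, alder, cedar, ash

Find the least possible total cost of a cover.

20

S1, S3, S6 together cover every point (S1 ∪ S3 ∪ S6 = {larch, rowan, pine, hazel, fir, willow, alder, cedar, maple, ash}); total cost 7 + 3 + 10 = 20.
The greedy pick S2, S3, S1, S6 costs 22; no covering selection beats 20.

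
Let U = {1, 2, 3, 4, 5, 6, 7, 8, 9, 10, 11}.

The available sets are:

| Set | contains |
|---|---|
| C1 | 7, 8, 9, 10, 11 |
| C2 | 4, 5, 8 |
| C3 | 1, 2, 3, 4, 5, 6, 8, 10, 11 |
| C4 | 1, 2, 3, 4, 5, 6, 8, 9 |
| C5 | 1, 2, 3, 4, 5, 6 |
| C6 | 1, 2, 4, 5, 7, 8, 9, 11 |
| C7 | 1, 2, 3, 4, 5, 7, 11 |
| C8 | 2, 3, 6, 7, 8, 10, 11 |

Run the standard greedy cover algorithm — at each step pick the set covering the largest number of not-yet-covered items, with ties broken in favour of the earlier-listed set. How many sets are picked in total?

Greedy: pick C3 (covers 9 new) → pick C1 (covers 2 new). Total picks: 2.

2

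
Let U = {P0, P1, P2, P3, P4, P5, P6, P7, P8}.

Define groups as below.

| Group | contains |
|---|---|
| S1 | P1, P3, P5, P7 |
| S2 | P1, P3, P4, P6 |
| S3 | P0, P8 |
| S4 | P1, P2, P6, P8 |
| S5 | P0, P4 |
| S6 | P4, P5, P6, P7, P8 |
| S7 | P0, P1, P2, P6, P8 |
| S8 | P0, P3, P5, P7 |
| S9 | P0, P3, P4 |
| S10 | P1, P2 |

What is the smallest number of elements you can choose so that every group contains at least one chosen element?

3

Take H = {P0, P1, P5}. Each listed group contains at least one of these, so H is a hitting set of size 3.
No choice of 2 elements meets every group, so 3 is the minimum.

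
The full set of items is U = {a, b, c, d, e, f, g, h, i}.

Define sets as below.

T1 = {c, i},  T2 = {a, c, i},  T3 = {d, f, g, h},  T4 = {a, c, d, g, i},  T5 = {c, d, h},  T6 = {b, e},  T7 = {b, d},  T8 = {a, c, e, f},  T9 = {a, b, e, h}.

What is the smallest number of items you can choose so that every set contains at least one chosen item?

T = {c, d, e} meets every set (each contains at least one member of T), and |T| = 3.
The sets T1, T3, T6 are pairwise disjoint, so any hitting set needs a separate item for each — at least 3. Hence 3 is optimal.

3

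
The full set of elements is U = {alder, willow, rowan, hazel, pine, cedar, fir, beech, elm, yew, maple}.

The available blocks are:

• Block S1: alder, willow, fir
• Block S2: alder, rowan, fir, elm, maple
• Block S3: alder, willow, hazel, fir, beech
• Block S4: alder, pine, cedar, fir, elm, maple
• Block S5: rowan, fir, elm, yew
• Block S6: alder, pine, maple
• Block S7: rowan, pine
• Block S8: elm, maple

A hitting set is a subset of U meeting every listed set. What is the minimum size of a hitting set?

H = {alder, rowan, elm} meets every block (each contains at least one member of H), and |H| = 3.
The blocks S1, S7, S8 are pairwise disjoint, so any hitting set needs a separate element for each — at least 3. Hence 3 is optimal.

3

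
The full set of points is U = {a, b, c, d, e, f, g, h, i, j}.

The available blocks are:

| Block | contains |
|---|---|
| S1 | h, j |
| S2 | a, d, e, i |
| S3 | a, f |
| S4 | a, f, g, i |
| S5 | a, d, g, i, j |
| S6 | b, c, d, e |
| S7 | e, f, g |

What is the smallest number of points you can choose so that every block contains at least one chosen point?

T = {a, e, h} meets every block (each contains at least one member of T), and |T| = 3.
The blocks S1, S4, S6 are pairwise disjoint, so any hitting set needs a separate point for each — at least 3. Hence 3 is optimal.

3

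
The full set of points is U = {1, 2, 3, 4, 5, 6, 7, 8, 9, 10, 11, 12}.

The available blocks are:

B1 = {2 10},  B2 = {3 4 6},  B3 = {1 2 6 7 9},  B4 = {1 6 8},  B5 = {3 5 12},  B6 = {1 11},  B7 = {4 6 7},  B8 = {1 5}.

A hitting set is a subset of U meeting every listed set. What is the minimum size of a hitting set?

4

The 4 points {2, 5, 6, 11} hit every block.
The blocks B1, B5, B6, B7 are pairwise disjoint, so any hitting set needs a separate point for each — at least 4. Hence 4 is optimal.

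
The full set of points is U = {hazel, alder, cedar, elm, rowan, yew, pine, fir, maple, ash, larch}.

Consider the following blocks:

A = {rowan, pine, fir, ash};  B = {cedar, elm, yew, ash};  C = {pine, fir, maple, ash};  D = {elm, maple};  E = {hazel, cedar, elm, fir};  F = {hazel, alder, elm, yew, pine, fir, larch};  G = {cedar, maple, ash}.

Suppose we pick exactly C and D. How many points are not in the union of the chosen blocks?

6

Union of C, D = {elm, pine, fir, maple, ash}.
Not covered: hazel, alder, cedar, rowan, yew, larch — 6 points.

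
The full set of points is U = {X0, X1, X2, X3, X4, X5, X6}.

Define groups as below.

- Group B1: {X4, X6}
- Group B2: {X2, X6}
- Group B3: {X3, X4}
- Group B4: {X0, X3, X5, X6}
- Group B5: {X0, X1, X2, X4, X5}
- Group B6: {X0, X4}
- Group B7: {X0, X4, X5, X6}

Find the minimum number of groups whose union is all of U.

Take {B4, B5}. Their union is {X0, X1, X2, X3, X4, X5, X6}, which is all 7 points.
No single group has all 7 points (the largest, B5, has 5), so 2 is optimal.

2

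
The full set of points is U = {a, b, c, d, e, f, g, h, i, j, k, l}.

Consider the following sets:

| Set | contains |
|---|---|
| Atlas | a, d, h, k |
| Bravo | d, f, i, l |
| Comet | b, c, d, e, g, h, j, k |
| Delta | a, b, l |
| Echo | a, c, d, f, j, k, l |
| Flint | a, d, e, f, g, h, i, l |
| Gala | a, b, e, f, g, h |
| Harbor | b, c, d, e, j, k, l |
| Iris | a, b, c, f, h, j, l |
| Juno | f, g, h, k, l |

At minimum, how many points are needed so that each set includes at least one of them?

2

Take T = {h, l}. Each listed set contains at least one of these, so T is a hitting set of size 2.
No single point lies in every set, so at least 2 are needed and 2 is optimal.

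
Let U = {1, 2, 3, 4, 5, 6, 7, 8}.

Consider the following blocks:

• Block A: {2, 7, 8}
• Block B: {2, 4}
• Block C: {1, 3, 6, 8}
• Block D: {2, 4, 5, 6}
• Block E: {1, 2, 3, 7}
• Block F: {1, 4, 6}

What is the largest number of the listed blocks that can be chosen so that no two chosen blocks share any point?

2

B, C are pairwise disjoint (B={2,4}; C={1,3,6,8}).
Every remaining block overlaps one of these, and no 3 of the listed blocks are pairwise disjoint, so 2 is the maximum.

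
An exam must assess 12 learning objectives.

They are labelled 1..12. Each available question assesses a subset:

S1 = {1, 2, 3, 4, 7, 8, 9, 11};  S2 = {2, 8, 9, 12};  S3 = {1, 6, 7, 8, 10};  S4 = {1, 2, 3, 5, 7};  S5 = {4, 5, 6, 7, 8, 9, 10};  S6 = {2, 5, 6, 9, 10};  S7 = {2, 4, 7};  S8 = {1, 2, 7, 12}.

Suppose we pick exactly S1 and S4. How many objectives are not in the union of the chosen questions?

3

Union of S1, S4 = {1, 2, 3, 4, 5, 7, 8, 9, 11}.
Not covered: 6, 10, 12 — 3 objectives.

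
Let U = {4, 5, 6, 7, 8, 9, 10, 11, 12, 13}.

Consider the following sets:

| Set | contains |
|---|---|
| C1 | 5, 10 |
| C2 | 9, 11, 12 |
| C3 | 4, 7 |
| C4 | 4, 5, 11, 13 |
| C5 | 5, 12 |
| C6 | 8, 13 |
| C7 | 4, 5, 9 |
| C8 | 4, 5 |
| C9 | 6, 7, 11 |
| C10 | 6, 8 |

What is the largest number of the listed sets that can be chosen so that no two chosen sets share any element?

4

C1, C2, C3, C6 are pairwise disjoint (C1={5,10}; C2={9,11,12}; C3={4,7}; C6={8,13}).
Every remaining set overlaps one of these, and no 5 of the listed sets are pairwise disjoint, so 4 is the maximum.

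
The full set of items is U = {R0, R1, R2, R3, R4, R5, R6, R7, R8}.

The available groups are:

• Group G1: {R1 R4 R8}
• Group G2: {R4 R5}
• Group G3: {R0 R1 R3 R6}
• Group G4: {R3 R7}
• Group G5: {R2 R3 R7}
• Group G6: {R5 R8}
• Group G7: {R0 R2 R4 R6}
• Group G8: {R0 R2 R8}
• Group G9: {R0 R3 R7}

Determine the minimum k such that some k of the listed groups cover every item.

4

G3 and G4 and G6 and G7 together: G3 ∪ G4 ∪ G6 ∪ G7 = {R0, R1, R2, R3, R4, R5, R6, R7, R8} — every item is covered.
No 3 of the 9 groups cover everything (all 84 combinations miss at least one item), so 4 is optimal.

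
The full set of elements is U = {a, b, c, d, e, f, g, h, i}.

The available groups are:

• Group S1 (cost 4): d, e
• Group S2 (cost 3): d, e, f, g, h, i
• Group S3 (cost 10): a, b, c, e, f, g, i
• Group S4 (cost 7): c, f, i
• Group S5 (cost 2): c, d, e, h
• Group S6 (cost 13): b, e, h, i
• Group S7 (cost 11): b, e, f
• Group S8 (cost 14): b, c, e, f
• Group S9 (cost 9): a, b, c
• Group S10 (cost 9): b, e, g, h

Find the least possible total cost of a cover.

12

S2, S9 together cover every element (S2 ∪ S9 = {a, b, c, d, e, f, g, h, i}); total cost 3 + 9 = 12.
The greedy pick S2, S5, S9 costs 14; no covering selection beats 12.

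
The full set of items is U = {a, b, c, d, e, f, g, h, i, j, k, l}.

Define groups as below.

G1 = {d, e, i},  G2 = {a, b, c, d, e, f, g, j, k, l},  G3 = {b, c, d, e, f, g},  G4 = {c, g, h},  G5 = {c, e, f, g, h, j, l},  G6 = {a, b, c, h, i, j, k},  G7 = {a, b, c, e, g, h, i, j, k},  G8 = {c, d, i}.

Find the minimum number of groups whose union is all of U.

2

G2 and G7 together: G2 ∪ G7 = {a, b, c, d, e, f, g, h, i, j, k, l} — every item is covered.
No single group has all 12 items (the largest, G2, has 10), so 2 is optimal.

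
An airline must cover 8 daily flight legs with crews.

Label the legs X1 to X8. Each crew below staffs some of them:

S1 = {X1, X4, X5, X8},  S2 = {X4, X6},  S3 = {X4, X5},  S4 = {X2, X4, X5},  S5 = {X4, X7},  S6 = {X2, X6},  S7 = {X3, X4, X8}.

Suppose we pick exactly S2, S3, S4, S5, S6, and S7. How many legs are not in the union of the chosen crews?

1

Union of S2, S3, S4, S5, S6, S7 = {X2, X3, X4, X5, X6, X7, X8}.
Not covered: X1 — 1 leg.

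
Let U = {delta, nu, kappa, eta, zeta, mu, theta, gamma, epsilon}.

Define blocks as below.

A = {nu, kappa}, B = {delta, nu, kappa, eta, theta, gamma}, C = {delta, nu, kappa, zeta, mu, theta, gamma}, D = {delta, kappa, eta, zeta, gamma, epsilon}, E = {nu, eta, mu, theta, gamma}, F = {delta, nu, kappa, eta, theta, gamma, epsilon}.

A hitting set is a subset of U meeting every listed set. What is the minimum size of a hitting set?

2

Take H = {nu, zeta}. Each listed block contains at least one of these, so H is a hitting set of size 2.
No single element lies in every block, so at least 2 are needed and 2 is optimal.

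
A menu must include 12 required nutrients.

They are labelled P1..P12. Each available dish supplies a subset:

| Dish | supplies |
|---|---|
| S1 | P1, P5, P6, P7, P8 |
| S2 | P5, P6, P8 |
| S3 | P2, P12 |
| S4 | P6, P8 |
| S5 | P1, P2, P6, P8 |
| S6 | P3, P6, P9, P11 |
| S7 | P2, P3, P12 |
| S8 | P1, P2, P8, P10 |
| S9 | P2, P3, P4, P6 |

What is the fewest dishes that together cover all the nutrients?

5

Take {S1, S3, S6, S8, S9}. Their union is {P1, P2, P3, P4, P5, P6, P7, P8, P9, P10, P11, P12}, which is all 12 nutrients.
No 4 of the 9 dishes cover everything (all 126 combinations miss at least one nutrient), so 5 is optimal.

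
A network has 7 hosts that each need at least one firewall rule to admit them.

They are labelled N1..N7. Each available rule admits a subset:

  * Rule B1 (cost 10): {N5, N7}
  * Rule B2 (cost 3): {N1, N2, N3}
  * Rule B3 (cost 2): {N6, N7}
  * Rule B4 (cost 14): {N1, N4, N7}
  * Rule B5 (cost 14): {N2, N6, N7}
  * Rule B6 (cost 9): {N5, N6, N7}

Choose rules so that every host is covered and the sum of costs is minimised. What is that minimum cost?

B2, B4, B6 together cover every host (B2 ∪ B4 ∪ B6 = {N1, N2, N3, N4, N5, N6, N7}); total cost 3 + 14 + 9 = 26.
The greedy pick B2, B3, B6, B4 costs 28; no covering selection beats 26.

26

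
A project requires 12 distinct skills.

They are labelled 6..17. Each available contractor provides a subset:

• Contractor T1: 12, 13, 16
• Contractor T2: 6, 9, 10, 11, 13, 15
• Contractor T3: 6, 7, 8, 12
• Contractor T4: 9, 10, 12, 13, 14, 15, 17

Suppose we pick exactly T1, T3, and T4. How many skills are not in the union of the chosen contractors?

1

Union of T1, T3, T4 = {6, 7, 8, 9, 10, 12, 13, 14, 15, 16, 17}.
Not covered: 11 — 1 skill.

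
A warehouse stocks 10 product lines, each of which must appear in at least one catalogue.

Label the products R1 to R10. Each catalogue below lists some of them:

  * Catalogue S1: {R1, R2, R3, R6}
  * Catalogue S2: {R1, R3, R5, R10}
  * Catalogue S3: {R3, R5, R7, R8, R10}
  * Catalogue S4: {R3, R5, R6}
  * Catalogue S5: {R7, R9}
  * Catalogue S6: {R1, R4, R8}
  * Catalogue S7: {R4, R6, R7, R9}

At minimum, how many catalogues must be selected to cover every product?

3

S1 and S3 and S7 together: S1 ∪ S3 ∪ S7 = {R1, R2, R3, R4, R5, R6, R7, R8, R9, R10} — every product is covered.
Only S1 contains R2, so S1 is forced; the remaining 6 products need at least 2 more catalogues (each remaining catalogue adds at most 4) — so at least 3 catalogues are needed, and 3 is optimal.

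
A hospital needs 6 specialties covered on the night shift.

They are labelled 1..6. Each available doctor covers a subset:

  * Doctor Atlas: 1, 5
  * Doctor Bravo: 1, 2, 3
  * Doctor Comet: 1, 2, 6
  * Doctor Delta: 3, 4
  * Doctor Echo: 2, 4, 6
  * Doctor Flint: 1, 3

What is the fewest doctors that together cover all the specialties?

Take {Atlas, Comet, Delta}. Their union is {1, 2, 3, 4, 5, 6}, which is all 6 specialties.
Only Atlas contains 5, so Atlas is forced; the remaining 4 specialties need at least 2 more doctors (each remaining doctor adds at most 3) — so at least 3 doctors are needed, and 3 is optimal.

3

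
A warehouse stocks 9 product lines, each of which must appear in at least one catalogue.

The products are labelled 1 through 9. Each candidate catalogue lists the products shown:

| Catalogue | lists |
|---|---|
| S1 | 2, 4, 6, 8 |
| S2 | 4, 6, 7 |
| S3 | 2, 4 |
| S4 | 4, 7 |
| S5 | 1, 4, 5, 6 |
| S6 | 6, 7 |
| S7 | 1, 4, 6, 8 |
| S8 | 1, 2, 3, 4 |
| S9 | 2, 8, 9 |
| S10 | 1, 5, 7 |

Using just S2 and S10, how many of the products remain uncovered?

4

Union of S2, S10 = {1, 4, 5, 6, 7}.
Not covered: 2, 3, 8, 9 — 4 products.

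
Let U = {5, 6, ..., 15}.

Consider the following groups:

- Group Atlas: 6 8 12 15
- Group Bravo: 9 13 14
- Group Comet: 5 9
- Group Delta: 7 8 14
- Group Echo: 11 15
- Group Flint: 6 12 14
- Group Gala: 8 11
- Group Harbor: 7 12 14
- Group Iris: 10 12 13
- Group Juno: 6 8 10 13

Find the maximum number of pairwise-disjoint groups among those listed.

4

Comet, Echo, Harbor, Juno are pairwise disjoint (Comet={5,9}; Echo={11,15}; Harbor={7,12,14}; Juno={6,8,10,13}).
Every remaining group overlaps one of these, and no 5 of the listed groups are pairwise disjoint, so 4 is the maximum.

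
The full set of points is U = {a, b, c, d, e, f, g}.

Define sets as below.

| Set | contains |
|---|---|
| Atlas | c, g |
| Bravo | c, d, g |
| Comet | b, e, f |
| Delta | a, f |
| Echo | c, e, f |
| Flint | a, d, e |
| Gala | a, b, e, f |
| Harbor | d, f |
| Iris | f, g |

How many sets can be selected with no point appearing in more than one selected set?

2

Flint, Iris are pairwise disjoint (Flint={a,d,e}; Iris={f,g}).
Every remaining set overlaps one of these, and no 3 of the listed sets are pairwise disjoint, so 2 is the maximum.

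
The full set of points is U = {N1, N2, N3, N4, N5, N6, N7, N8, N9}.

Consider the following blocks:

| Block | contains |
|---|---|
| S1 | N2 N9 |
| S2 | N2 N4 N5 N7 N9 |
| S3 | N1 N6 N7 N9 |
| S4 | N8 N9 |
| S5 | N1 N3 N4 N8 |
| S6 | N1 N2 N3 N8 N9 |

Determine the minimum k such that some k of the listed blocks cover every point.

3

Take {S2, S3, S6}. Their union is {N1, N2, N3, N4, N5, N6, N7, N8, N9}, which is all 9 points.
Only S2 contains N5, so S2 is forced; the remaining 4 points need at least 2 more blocks (each remaining block adds at most 3) — so at least 3 blocks are needed, and 3 is optimal.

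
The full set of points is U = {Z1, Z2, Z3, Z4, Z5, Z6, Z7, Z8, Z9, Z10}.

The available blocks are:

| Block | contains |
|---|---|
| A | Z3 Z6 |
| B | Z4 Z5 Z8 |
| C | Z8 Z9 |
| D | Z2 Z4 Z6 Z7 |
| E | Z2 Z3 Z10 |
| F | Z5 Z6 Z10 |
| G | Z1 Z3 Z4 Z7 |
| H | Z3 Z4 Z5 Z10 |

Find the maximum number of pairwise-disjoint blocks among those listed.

3

C, F, G are pairwise disjoint (C={Z8,Z9}; F={Z5,Z6,Z10}; G={Z1,Z3,Z4,Z7}).
Every remaining block overlaps one of these, and no 4 of the listed blocks are pairwise disjoint, so 3 is the maximum.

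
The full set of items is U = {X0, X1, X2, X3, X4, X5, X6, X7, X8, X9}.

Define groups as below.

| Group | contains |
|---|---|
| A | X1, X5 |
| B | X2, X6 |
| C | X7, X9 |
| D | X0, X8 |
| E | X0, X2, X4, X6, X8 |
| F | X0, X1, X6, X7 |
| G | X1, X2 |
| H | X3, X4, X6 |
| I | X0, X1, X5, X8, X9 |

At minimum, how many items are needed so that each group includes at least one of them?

T = {X1, X6, X7, X8} meets every group (each contains at least one member of T), and |T| = 4.
The groups A, B, C, D are pairwise disjoint, so any hitting set needs a separate item for each — at least 4. Hence 4 is optimal.

4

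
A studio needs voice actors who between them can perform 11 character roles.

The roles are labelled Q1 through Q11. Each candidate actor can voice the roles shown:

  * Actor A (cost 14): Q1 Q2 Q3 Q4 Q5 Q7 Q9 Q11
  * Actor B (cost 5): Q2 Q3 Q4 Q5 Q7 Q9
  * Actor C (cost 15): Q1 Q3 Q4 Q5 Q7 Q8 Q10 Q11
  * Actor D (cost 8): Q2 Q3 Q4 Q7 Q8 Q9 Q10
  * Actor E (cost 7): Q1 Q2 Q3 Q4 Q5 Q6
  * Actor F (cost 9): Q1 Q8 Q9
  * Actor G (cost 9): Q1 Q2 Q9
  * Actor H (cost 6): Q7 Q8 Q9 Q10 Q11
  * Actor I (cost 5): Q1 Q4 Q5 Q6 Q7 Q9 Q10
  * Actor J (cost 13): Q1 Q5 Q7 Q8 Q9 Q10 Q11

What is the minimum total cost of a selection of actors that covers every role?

13

E, H together cover every role (E ∪ H = {Q1, Q2, Q3, Q4, Q5, Q6, Q7, Q8, Q9, Q10, Q11}); total cost 7 + 6 = 13.
The greedy pick I, B, H costs 16; no covering selection beats 13.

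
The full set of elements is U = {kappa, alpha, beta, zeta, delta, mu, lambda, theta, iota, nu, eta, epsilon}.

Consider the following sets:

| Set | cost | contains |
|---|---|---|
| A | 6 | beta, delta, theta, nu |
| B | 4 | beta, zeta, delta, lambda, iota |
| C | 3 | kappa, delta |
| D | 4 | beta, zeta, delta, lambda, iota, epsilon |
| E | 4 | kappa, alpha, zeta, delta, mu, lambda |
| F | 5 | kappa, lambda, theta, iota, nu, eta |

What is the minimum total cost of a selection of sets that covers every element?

13

D, E, F together cover every element (D ∪ E ∪ F = {kappa, alpha, beta, zeta, delta, mu, lambda, theta, iota, nu, eta, epsilon}); total cost 4 + 4 + 5 = 13.
No covering selection has total cost below 13.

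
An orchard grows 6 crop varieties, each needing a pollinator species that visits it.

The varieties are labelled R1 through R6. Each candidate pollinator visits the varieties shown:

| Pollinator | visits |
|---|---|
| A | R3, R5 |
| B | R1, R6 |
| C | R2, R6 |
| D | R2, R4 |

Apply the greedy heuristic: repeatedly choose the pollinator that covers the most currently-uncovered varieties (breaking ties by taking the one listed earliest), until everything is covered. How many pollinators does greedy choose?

Greedy: pick A (covers 2 new) → pick B (covers 2 new) → pick D (covers 2 new). Total picks: 3.

3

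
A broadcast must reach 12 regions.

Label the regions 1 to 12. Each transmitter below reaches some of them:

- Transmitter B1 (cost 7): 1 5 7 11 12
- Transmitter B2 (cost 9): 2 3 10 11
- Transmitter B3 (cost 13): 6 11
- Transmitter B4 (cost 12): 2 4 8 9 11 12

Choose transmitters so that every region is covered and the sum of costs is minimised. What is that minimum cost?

41

B1, B2, B3, B4 together cover every region (B1 ∪ B2 ∪ B3 ∪ B4 = {1, 2, 3, 4, 5, 6, 7, 8, 9, 10, 11, 12}); total cost 7 + 9 + 13 + 12 = 41.
No covering selection has total cost below 41.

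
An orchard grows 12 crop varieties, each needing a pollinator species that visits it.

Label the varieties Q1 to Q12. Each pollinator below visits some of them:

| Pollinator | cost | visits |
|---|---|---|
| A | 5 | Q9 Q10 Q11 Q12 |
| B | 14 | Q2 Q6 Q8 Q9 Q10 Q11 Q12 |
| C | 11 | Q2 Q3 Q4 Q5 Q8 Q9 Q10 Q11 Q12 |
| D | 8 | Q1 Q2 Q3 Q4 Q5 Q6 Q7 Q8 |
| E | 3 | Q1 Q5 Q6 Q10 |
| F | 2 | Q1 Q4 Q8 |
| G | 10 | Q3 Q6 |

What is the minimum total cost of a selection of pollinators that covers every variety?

13

A, D together cover every variety (A ∪ D = {Q1, Q2, Q3, Q4, Q5, Q6, Q7, Q8, Q9, Q10, Q11, Q12}); total cost 5 + 8 = 13.
The greedy pick F, E, A, D costs 18; no covering selection beats 13.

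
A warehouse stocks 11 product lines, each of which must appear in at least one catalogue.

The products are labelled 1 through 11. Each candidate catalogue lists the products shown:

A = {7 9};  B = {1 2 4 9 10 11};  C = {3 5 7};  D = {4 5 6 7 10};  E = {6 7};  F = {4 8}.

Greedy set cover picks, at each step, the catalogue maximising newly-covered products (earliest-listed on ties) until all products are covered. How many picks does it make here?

Greedy: pick B (covers 6 new) → pick C (covers 3 new) → pick D (covers 1 new) → pick F (covers 1 new). Total picks: 4.

4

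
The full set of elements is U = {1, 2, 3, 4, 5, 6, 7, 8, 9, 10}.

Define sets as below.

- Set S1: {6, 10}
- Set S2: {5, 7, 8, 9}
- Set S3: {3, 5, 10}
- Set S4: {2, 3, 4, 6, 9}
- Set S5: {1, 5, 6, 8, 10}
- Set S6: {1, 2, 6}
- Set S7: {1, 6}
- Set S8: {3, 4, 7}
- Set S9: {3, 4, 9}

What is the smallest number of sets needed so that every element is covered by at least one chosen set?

3

S2, S4, and S5 cover everything between them: the union {1, 2, 3, 4, 5, 6, 7, 8, 9, 10} is all of U.
No 2 of the 9 sets cover everything (all 36 combinations miss at least one element), so 3 is optimal.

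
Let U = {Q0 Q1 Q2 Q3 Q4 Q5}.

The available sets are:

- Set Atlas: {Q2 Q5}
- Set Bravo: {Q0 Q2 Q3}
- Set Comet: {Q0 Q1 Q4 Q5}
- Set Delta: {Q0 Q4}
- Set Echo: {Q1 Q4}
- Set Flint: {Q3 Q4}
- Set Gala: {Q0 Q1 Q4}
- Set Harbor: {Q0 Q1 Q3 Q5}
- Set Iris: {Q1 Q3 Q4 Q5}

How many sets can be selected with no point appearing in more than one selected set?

2

Bravo, Echo are pairwise disjoint (Bravo={Q0,Q2,Q3}; Echo={Q1,Q4}).
Every remaining set overlaps one of these, and no 3 of the listed sets are pairwise disjoint, so 2 is the maximum.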